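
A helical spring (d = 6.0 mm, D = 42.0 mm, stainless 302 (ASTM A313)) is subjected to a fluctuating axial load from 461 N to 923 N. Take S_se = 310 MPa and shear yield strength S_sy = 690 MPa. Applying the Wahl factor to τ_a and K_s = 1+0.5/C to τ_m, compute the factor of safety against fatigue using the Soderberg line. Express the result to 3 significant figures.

1.02

C = D/d = 42.0/6.0 = 7.0000; K_W = (4C−1)/(4C−4)+0.615/C = 1.2129; K_s = 1+0.5/C = 1.0714
F_a = (F_max−F_min)/2 = 231 N; F_m = (F_max+F_min)/2 = 692 N
τ_a = K_W·8F_aD/(πd³) = 1.2129 × 114.38 = 138.73 MPa
τ_m = K_s·8F_mD/(πd³) = 1.0714 × 342.64 = 367.12 MPa
Soderberg: 1/n_f = τ_a/S_se + τ_m/S_sy = 138.73/310 + 367.12/690 = 0.44750 + 0.53205 = 0.97956
n_f = 1/0.97956 = 1.021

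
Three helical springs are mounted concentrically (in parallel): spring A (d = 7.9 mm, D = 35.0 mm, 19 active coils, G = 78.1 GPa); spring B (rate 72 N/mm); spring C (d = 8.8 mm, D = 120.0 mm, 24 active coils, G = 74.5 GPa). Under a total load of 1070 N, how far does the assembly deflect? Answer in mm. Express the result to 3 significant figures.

8.91 mm

k_A = Gd⁴/(8D³N_a) = (78.1×10³)(7.9⁴)/(8·35.0³·19) = 46.678 N/mm
k_C = Gd⁴/(8D³N_a) = (74.5×10³)(8.8⁴)/(8·120.0³·24) = 1.3466 N/mm
Parallel: k_eq = 46.678 + 72 + 1.3466 = 120.02 N/mm
δ = F/k_eq = 1070/120.02 = 8.9148 mm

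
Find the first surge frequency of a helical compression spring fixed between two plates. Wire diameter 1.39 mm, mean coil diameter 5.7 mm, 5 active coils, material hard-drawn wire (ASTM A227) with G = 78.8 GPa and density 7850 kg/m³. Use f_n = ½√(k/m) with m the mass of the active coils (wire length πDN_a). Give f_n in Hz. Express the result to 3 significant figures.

k = Gd⁴/(8D³N_a) = (78.8×10³)(1.39⁴)/(8·5.7³·5) = 39.71 N/mm = 39710 N/m
Wire length L = πDN_a = π·5.7·5 = 89.535 mm
m = ρ·(πd²/4)·L = 7850 × 1.5175×10⁻⁶ m² × 0.089535 m = 0.0010666 kg
f_n = ½√(k/m) = 0.5·√(39710/0.0010666) = 0.5·√(3.7232e+07) = 3050.9 Hz

3050 Hz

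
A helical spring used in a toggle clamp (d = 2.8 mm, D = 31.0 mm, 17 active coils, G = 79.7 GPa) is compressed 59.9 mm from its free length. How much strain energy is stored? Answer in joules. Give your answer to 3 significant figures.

2.17 J

k = Gd⁴/(8D³N_a) = (79.7×10³)(2.8⁴)/(8·31.0³·17) = 1.2091 N/mm
U = ½kδ² = 0.5 × 1.2091 × 59.9² = 2169.2 N·mm = 2.1692 J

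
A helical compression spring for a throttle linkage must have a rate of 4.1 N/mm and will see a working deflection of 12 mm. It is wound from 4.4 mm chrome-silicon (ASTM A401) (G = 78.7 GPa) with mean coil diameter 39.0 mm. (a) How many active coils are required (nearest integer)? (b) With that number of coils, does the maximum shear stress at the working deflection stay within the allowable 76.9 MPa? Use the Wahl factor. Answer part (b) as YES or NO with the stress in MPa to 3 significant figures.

(a) 15 coils; (b) YES, τ_max = 67.5 MPa

N_a = Gd⁴/(8D³k) = (78.7×10³)(4.4⁴)/(8·39.0³·4.1) = 15.16 → N_a = 15
Actual rate k = Gd⁴/(8D³·15) = 4.1439 N/mm
Working load F = kδ = 4.1439·12 = 49.727 N
C = 39.0/4.4 = 8.8636; K_W = (4C−1)/(4C−4)+0.615/C = 1.1648
τ_max = K_W·8FD/(πd³) = 1.1648·57.975 = 67.527 MPa
τ_max ≤ 76.9 MPa → acceptable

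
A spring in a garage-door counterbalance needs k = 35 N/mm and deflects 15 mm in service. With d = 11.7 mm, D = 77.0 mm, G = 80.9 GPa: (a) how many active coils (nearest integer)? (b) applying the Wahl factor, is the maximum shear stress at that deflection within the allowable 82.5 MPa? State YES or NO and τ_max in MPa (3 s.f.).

N_a = Gd⁴/(8D³k) = (80.9×10³)(11.7⁴)/(8·77.0³·35) = 11.86 → N_a = 12
Actual rate k = Gd⁴/(8D³·12) = 34.59 N/mm
Working load F = kδ = 34.59·15 = 518.85 N
C = 77.0/11.7 = 6.5812; K_W = (4C−1)/(4C−4)+0.615/C = 1.2278
τ_max = K_W·8FD/(πd³) = 1.2278·63.52 = 77.992 MPa
τ_max ≤ 82.5 MPa → acceptable

(a) 12 coils; (b) YES, τ_max = 78.0 MPa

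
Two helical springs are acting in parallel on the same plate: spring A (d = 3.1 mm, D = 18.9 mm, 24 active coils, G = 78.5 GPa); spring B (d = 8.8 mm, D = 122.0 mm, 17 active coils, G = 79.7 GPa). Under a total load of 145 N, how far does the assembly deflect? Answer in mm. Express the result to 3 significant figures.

k_A = Gd⁴/(8D³N_a) = (78.5×10³)(3.1⁴)/(8·18.9³·24) = 5.5928 N/mm
k_B = Gd⁴/(8D³N_a) = (79.7×10³)(8.8⁴)/(8·122.0³·17) = 1.9354 N/mm
Parallel: k_eq = 5.5928 + 1.9354 = 7.5282 N/mm
δ = F/k_eq = 145/7.5282 = 19.261 mm

19.3 mm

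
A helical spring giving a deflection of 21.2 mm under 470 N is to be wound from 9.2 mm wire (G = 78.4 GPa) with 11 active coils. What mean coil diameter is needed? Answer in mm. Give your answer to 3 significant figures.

66.0 mm

Required rate k = F/δ = 470/21.2 = 22.17 N/mm
D = (Gd⁴/(8N_a·k))^(1/3) = (78.4×10³·9.2⁴/(8·11·22.17))^(1/3)
  = (287887)^(1/3) = 66.0299 mm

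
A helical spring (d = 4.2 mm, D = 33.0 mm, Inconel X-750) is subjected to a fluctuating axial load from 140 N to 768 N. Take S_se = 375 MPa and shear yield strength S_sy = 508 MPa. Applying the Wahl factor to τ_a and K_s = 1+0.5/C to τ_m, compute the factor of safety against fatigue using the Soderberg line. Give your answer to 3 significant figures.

0.453

C = D/d = 33.0/4.2 = 7.8571; K_W = (4C−1)/(4C−4)+0.615/C = 1.1876; K_s = 1+0.5/C = 1.0636
F_a = (F_max−F_min)/2 = 314 N; F_m = (F_max+F_min)/2 = 454 N
τ_a = K_W·8F_aD/(πd³) = 1.1876 × 356.15 = 422.98 MPa
τ_m = K_s·8F_mD/(πd³) = 1.0636 × 514.95 = 547.72 MPa
Soderberg: 1/n_f = τ_a/S_se + τ_m/S_sy = 422.98/375 + 547.72/508 = 1.12796 + 1.07818 = 2.2061
n_f = 1/2.2061 = 0.4533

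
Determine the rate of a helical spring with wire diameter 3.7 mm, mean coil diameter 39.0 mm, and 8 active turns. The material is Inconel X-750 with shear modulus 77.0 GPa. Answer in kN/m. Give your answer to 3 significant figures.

3.80 kN/m

k = Gd⁴/(8D³N_a) = (77.0×10³ × 3.7⁴) / (8 × 39.0³ × 8)
  = 1.4431e+07 / 3.79642e+06 = 3.8012 N/mm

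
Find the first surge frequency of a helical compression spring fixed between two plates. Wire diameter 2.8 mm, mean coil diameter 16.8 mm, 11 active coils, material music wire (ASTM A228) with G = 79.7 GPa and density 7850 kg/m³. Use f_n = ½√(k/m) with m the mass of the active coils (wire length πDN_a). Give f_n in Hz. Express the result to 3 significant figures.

323 Hz

k = Gd⁴/(8D³N_a) = (79.7×10³)(2.8⁴)/(8·16.8³·11) = 11.74 N/mm = 11740 N/m
Wire length L = πDN_a = π·16.8·11 = 580.57 mm
m = ρ·(πd²/4)·L = 7850 × 6.1575×10⁻⁶ m² × 0.58057 m = 0.028063 kg
f_n = ½√(k/m) = 0.5·√(11740/0.028063) = 0.5·√(4.1836e+05) = 323.4 Hz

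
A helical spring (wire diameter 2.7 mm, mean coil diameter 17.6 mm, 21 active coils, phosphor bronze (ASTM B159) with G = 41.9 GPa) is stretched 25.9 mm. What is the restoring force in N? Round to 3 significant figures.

63.0 N

k = Gd⁴/(8D³N_a) = (41.9×10³)(2.7⁴)/(8·17.6³·21) = 2.4312 N/mm
F = k·δ = 2.4312 × 25.9 = 62.968 N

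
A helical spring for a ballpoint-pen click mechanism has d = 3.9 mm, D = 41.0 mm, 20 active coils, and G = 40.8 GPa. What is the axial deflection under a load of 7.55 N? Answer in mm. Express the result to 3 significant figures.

k = Gd⁴/(8D³N_a) = (40.8×10³)(3.9⁴)/(8·41.0³·20) = 0.85595 N/mm
δ = F/k = 7.55 / 0.85595 = 8.8206 mm

8.82 mm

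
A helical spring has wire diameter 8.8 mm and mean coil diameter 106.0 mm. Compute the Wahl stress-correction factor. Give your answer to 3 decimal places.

C = D/d = 106.0/8.8 = 12.0455
K_W = (4C−1)/(4C−4) + 0.615/C = 47.182/44.182 + 0.0511 = 1.1190

1.119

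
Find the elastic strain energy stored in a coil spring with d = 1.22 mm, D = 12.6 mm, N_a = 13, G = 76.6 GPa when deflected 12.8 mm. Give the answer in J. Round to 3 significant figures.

k = Gd⁴/(8D³N_a) = (76.6×10³)(1.22⁴)/(8·12.6³·13) = 0.81569 N/mm
U = ½kδ² = 0.5 × 0.81569 × 12.8² = 66.821 N·mm = 0.066821 J

0.0668 J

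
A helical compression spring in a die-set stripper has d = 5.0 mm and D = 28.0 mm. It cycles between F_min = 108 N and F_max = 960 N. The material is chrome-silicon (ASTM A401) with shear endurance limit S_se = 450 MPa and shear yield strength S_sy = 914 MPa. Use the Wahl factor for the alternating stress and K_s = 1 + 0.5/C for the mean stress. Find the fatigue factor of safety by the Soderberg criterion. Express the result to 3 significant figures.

0.952

C = D/d = 28.0/5.0 = 5.6000; K_W = (4C−1)/(4C−4)+0.615/C = 1.2729; K_s = 1+0.5/C = 1.0893
F_a = (F_max−F_min)/2 = 426 N; F_m = (F_max+F_min)/2 = 534 N
τ_a = K_W·8F_aD/(πd³) = 1.2729 × 243 = 309.3 MPa
τ_m = K_s·8F_mD/(πd³) = 1.0893 × 304.6 = 331.8 MPa
Soderberg: 1/n_f = τ_a/S_se + τ_m/S_sy = 309.3/450 + 331.8/914 = 0.68733 + 0.36302 = 1.0503
n_f = 1/1.0503 = 0.9521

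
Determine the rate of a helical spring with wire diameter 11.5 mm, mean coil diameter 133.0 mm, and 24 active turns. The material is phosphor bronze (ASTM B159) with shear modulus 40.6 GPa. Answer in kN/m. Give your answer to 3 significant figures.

k = Gd⁴/(8D³N_a) = (40.6×10³ × 11.5⁴) / (8 × 133.0³ × 24)
  = 7.10097e+08 / 4.51706e+08 = 1.572 N/mm

1.57 kN/m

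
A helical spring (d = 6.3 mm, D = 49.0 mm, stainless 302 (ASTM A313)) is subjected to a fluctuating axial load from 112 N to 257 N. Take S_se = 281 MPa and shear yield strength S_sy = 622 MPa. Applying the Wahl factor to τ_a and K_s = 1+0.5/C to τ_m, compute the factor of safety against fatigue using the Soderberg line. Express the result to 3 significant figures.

C = D/d = 49.0/6.3 = 7.7778; K_W = (4C−1)/(4C−4)+0.615/C = 1.1897; K_s = 1+0.5/C = 1.0643
F_a = (F_max−F_min)/2 = 72.5 N; F_m = (F_max+F_min)/2 = 184.5 N
τ_a = K_W·8F_aD/(πd³) = 1.1897 × 36.179 = 43.043 MPa
τ_m = K_s·8F_mD/(πd³) = 1.0643 × 92.068 = 97.987 MPa
Soderberg: 1/n_f = τ_a/S_se + τ_m/S_sy = 43.043/281 + 97.987/622 = 0.15318 + 0.15754 = 0.31071
n_f = 1/0.31071 = 3.218

3.22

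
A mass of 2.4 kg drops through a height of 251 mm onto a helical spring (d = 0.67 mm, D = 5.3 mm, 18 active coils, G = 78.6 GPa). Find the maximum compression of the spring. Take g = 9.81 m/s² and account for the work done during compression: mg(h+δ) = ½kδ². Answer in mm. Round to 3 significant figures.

k = Gd⁴/(8D³N_a) = (78.6×10³)(0.67⁴)/(8·5.3³·18) = 0.73881 N/mm
W = mg = 2.4 × 9.81 = 23.544 N
½kδ² − Wδ − Wh = 0 → δ = (W + √(W² + 2kWh))/k
δ = (23.544 + √(554.32 + 8732.04))/0.73881 = (23.544 + 96.366)/0.73881 = 162.3 mm

162 mm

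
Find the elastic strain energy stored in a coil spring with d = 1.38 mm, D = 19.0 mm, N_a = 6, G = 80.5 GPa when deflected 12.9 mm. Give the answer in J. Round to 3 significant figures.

k = Gd⁴/(8D³N_a) = (80.5×10³)(1.38⁴)/(8·19.0³·6) = 0.88677 N/mm
U = ½kδ² = 0.5 × 0.88677 × 12.9² = 73.784 N·mm = 0.073784 J

0.0738 J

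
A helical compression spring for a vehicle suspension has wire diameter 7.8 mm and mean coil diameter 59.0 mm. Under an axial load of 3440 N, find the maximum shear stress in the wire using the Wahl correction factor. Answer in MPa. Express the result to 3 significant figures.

Spring index C = D/d = 59.0/7.8 = 7.5641
K_W = (4C−1)/(4C−4) + 0.615/C = 29.256/26.256 + 0.0813 = 1.1956
τ₀ = 8FD/(πd³) = 8·3440·59.0/(π·7.8³) = 1.62368e+06/1490.8 = 1089.1 MPa
τ_max = K·τ₀ = 1.1956 × 1089.1 = 1302.1 MPa

1300 MPa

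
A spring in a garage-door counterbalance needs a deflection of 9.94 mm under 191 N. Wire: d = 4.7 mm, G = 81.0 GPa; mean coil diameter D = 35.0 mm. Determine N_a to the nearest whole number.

6

Required rate k = F/δ = 191/9.94 = 19.215 N/mm
N_a = Gd⁴/(8D³k) = (81.0×10³ × 4.7⁴)/(8 × 35.0³ × 19.215)
    = 3.95254e+07 / 6.59085e+06 = 5.997 → 6 coils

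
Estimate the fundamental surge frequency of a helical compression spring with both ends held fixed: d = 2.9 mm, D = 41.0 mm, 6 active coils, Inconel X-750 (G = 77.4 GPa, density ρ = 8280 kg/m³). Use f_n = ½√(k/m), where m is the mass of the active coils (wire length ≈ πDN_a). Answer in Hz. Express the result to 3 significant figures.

k = Gd⁴/(8D³N_a) = (77.4×10³)(2.9⁴)/(8·41.0³·6) = 1.6548 N/mm = 1654.8 N/m
Wire length L = πDN_a = π·41.0·6 = 772.83 mm
m = ρ·(πd²/4)·L = 8280 × 6.6052×10⁻⁶ m² × 0.77283 m = 0.042267 kg
f_n = ½√(k/m) = 0.5·√(1654.8/0.042267) = 0.5·√(39151) = 98.933 Hz

98.9 Hz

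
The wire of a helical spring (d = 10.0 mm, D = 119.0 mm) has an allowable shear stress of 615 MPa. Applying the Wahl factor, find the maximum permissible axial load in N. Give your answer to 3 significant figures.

1810 N

C = D/d = 119.0/10.0 = 11.9000
K_W = (4C−1)/(4C−4) + 0.615/C = 46.600/43.600 + 0.0517 = 1.1205
τ_max = K·8FD/(πd³) → F_max = τ_allow·πd³/(8DK)
F_max = 615·π·10.0³/(8·119.0·1.1205) = 1.9321e+06/1066.7 = 1811.3 N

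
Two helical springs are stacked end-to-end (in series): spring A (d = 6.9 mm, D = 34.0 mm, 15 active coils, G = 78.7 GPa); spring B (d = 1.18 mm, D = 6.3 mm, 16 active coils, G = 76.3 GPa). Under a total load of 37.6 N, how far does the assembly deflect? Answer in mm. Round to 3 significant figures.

9.13 mm

k_A = Gd⁴/(8D³N_a) = (78.7×10³)(6.9⁴)/(8·34.0³·15) = 37.823 N/mm
k_B = Gd⁴/(8D³N_a) = (76.3×10³)(1.18⁴)/(8·6.3³·16) = 4.6219 N/mm
Series: 1/k_eq = 1/37.823 + 1/4.6219 = 0.2428; k_eq = 4.1186 N/mm
δ = F/k_eq = 37.6/4.1186 = 9.1293 mm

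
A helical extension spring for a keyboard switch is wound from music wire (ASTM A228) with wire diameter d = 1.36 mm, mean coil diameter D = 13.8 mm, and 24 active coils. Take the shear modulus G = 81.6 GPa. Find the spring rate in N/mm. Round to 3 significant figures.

k = Gd⁴/(8D³N_a) = (81.6×10³ × 1.36⁴) / (8 × 13.8³ × 24)
  = 279155 / 504590 = 0.55323 N/mm

0.553 N/mm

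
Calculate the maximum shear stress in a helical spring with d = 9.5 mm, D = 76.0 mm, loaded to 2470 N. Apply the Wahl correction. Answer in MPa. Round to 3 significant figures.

Spring index C = D/d = 76.0/9.5 = 8.0000
K_W = (4C−1)/(4C−4) + 0.615/C = 31.000/28.000 + 0.0769 = 1.1840
τ₀ = 8FD/(πd³) = 8·2470·76.0/(π·9.5³) = 1.50176e+06/2693.5 = 557.54 MPa
τ_max = K·τ₀ = 1.1840 × 557.54 = 660.14 MPa

660 MPa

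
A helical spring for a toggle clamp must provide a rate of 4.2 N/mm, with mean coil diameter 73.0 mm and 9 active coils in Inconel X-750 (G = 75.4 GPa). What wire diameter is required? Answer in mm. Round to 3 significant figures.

6.28 mm

d = (8D³N_a·k / G)^(1/4) = (8·73.0³·9·4.2 / (75.4×10³))^0.25
  = (1560.2)^0.25 = 6.2848 mm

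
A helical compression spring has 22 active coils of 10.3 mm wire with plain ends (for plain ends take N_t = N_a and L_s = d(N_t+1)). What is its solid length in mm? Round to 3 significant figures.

plain ends: N_t = N_a = 22
L_s = d·(N_t+1) = 10.3 × 23 = 236.9 mm

237 mm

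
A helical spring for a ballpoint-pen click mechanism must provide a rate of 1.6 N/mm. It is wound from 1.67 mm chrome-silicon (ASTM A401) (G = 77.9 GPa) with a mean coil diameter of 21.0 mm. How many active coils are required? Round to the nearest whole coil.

5

N_a = Gd⁴/(8D³k) = (77.9×10³ × 1.67⁴)/(8 × 21.0³ × 1.6)
    = 605903 / 118541 = 5.111 → 5 coils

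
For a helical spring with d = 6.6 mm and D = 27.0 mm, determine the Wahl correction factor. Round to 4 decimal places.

C = D/d = 27.0/6.6 = 4.0909
K_W = (4C−1)/(4C−4) + 0.615/C = 15.364/12.364 + 0.1503 = 1.3930

1.3930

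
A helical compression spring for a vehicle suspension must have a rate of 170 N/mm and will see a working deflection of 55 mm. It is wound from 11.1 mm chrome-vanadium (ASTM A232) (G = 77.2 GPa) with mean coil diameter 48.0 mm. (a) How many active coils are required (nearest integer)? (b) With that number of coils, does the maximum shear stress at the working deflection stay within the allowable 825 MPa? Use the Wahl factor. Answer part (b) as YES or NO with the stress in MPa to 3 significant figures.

(a) 8 coils; (b) NO, τ_max = 1110 MPa

N_a = Gd⁴/(8D³k) = (77.2×10³)(11.1⁴)/(8·48.0³·170) = 7.792 → N_a = 8
Actual rate k = Gd⁴/(8D³·8) = 165.58 N/mm
Working load F = kδ = 165.58·55 = 9106.9 N
C = 48.0/11.1 = 4.3243; K_W = (4C−1)/(4C−4)+0.615/C = 1.3678
τ_max = K_W·8FD/(πd³) = 1.3678·813.92 = 1113.3 MPa
τ_max > 825 MPa → exceeds allowable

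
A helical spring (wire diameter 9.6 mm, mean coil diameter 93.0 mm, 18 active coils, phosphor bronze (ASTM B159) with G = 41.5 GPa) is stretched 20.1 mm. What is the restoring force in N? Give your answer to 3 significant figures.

61.2 N

k = Gd⁴/(8D³N_a) = (41.5×10³)(9.6⁴)/(8·93.0³·18) = 3.0431 N/mm
F = k·δ = 3.0431 × 20.1 = 61.167 N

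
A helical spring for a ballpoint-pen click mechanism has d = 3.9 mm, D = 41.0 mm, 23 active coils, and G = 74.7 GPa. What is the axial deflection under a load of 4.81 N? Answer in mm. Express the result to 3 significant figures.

3.53 mm

k = Gd⁴/(8D³N_a) = (74.7×10³)(3.9⁴)/(8·41.0³·23) = 1.3627 N/mm
δ = F/k = 4.81 / 1.3627 = 3.5297 mm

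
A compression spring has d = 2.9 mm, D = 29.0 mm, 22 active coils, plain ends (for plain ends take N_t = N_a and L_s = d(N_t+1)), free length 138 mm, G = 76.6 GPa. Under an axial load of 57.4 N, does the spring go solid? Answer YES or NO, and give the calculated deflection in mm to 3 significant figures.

k = Gd⁴/(8D³N_a) = (76.6×10³)(2.9⁴)/(8·29.0³·22) = 1.2622 N/mm
N_t = 22; L_s = 2.9·23 = 66.7 mm; δ_solid = L₀ − L_s = 138 − 66.7 = 71.3 mm
δ = F/k = 57.4/1.2622 = 45.478 mm
δ < δ_solid → spring does not go solid

NO, δ = 45.5 mm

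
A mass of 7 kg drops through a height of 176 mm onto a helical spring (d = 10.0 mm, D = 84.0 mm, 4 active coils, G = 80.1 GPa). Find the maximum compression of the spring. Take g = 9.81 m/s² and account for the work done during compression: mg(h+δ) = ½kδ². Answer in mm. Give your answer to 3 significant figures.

k = Gd⁴/(8D³N_a) = (80.1×10³)(10.0⁴)/(8·84.0³·4) = 42.232 N/mm
W = mg = 7 × 9.81 = 68.67 N
½kδ² − Wδ − Wh = 0 → δ = (W + √(W² + 2kWh))/k
δ = (68.67 + √(4715.6 + 1.02083e+06))/42.232 = (68.67 + 1012.7)/42.232 = 25.605 mm

25.6 mm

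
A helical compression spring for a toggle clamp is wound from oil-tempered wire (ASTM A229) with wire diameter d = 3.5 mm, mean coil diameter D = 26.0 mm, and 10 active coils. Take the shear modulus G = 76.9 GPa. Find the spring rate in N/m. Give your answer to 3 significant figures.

8210 N/m

k = Gd⁴/(8D³N_a) = (76.9×10³ × 3.5⁴) / (8 × 26.0³ × 10)
  = 1.15398e+07 / 1.40608e+06 = 8.2071 N/mm = 8207.1 N/m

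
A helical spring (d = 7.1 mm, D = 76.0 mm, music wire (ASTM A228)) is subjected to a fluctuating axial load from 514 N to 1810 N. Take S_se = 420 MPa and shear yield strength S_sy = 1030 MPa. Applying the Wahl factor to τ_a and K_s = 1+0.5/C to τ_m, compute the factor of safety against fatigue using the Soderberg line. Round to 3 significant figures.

0.631

C = D/d = 76.0/7.1 = 10.7042; K_W = (4C−1)/(4C−4)+0.615/C = 1.1347; K_s = 1+0.5/C = 1.0467
F_a = (F_max−F_min)/2 = 648 N; F_m = (F_max+F_min)/2 = 1162 N
τ_a = K_W·8F_aD/(πd³) = 1.1347 × 350.39 = 397.6 MPa
τ_m = K_s·8F_mD/(πd³) = 1.0467 × 628.33 = 657.68 MPa
Soderberg: 1/n_f = τ_a/S_se + τ_m/S_sy = 397.6/420 + 657.68/1030 = 0.94667 + 0.63852 = 1.5852
n_f = 1/1.5852 = 0.6308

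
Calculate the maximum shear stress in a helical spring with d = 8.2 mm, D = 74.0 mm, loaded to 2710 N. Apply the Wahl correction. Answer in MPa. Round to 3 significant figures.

1080 MPa

Spring index C = D/d = 74.0/8.2 = 9.0244
K_W = (4C−1)/(4C−4) + 0.615/C = 35.098/32.098 + 0.0681 = 1.1616
τ₀ = 8FD/(πd³) = 8·2710·74.0/(π·8.2³) = 1.60432e+06/1732.2 = 926.19 MPa
τ_max = K·τ₀ = 1.1616 × 926.19 = 1075.9 MPa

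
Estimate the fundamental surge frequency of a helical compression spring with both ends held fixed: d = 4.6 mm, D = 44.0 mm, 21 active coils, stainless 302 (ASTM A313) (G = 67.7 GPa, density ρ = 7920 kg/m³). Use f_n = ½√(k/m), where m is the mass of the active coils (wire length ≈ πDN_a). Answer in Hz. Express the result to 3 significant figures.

37.2 Hz

k = Gd⁴/(8D³N_a) = (67.7×10³)(4.6⁴)/(8·44.0³·21) = 2.1181 N/mm = 2118.1 N/m
Wire length L = πDN_a = π·44.0·21 = 2902.8 mm
m = ρ·(πd²/4)·L = 7920 × 16.619×10⁻⁶ m² × 2.9028 m = 0.38208 kg
f_n = ½√(k/m) = 0.5·√(2118.1/0.38208) = 0.5·√(5543.7) = 37.228 Hz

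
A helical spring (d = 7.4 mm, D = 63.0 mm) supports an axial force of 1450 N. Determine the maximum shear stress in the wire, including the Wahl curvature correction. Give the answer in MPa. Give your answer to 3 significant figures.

Spring index C = D/d = 63.0/7.4 = 8.5135
K_W = (4C−1)/(4C−4) + 0.615/C = 33.054/30.054 + 0.0722 = 1.1721
τ₀ = 8FD/(πd³) = 8·1450·63.0/(π·7.4³) = 730800/1273 = 574.06 MPa
τ_max = K·τ₀ = 1.1721 × 574.06 = 672.83 MPa

673 MPa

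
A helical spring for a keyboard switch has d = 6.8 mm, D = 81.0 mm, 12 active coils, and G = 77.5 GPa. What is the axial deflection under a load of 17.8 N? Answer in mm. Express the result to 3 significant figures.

5.48 mm

k = Gd⁴/(8D³N_a) = (77.5×10³)(6.8⁴)/(8·81.0³·12) = 3.248 N/mm
δ = F/k = 17.8 / 3.248 = 5.4804 mm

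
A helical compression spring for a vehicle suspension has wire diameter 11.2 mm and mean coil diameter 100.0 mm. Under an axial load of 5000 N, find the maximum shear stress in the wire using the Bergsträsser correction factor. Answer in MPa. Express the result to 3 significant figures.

Spring index C = D/d = 100.0/11.2 = 8.9286
K_B = (4C+2)/(4C−3) = 37.714/32.714 = 1.1528
τ₀ = 8FD/(πd³) = 8·5000·100.0/(π·11.2³) = 4e+06/4413.7 = 906.27 MPa
τ_max = K·τ₀ = 1.1528 × 906.27 = 1044.8 MPa

1040 MPa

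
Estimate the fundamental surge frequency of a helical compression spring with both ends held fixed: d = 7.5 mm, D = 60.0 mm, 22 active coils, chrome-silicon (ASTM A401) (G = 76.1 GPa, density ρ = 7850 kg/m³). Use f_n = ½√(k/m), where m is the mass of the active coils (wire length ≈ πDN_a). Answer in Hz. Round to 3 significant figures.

33.2 Hz

k = Gd⁴/(8D³N_a) = (76.1×10³)(7.5⁴)/(8·60.0³·22) = 6.3338 N/mm = 6333.8 N/m
Wire length L = πDN_a = π·60.0·22 = 4146.9 mm
m = ρ·(πd²/4)·L = 7850 × 44.179×10⁻⁶ m² × 4.1469 m = 1.4382 kg
f_n = ½√(k/m) = 0.5·√(6333.8/1.4382) = 0.5·√(4404.1) = 33.182 Hz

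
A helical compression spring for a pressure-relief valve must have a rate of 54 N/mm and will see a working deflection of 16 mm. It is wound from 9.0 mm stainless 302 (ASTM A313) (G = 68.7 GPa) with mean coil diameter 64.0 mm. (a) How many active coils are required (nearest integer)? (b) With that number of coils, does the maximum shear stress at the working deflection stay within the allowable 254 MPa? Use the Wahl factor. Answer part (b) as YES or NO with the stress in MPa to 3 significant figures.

N_a = Gd⁴/(8D³k) = (68.7×10³)(9.0⁴)/(8·64.0³·54) = 3.98 → N_a = 4
Actual rate k = Gd⁴/(8D³·4) = 53.732 N/mm
Working load F = kδ = 53.732·16 = 859.72 N
C = 64.0/9.0 = 7.1111; K_W = (4C−1)/(4C−4)+0.615/C = 1.2092
τ_max = K_W·8FD/(πd³) = 1.2092·192.2 = 232.41 MPa
τ_max ≤ 254 MPa → acceptable

(a) 4 coils; (b) YES, τ_max = 232 MPa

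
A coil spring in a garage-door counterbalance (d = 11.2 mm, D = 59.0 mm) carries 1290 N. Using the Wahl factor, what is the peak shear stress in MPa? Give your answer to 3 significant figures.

Spring index C = D/d = 59.0/11.2 = 5.2679
K_W = (4C−1)/(4C−4) + 0.615/C = 20.071/17.071 + 0.1167 = 1.2925
τ₀ = 8FD/(πd³) = 8·1290·59.0/(π·11.2³) = 608880/4413.7 = 137.95 MPa
τ_max = K·τ₀ = 1.2925 × 137.95 = 178.3 MPa

178 MPa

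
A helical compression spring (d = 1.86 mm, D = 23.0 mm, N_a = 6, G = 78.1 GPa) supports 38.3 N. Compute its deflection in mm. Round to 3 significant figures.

k = Gd⁴/(8D³N_a) = (78.1×10³)(1.86⁴)/(8·23.0³·6) = 1.6006 N/mm
δ = F/k = 38.3 / 1.6006 = 23.929 mm

23.9 mm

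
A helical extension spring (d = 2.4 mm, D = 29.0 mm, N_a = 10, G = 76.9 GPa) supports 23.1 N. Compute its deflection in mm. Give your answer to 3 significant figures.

17.7 mm

k = Gd⁴/(8D³N_a) = (76.9×10³)(2.4⁴)/(8·29.0³·10) = 1.3076 N/mm
δ = F/k = 23.1 / 1.3076 = 17.665 mm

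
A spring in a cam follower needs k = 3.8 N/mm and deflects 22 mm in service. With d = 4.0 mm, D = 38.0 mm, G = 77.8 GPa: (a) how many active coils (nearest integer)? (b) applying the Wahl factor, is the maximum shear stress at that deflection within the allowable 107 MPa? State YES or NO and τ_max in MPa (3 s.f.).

(a) 12 coils; (b) NO, τ_max = 145 MPa

N_a = Gd⁴/(8D³k) = (77.8×10³)(4.0⁴)/(8·38.0³·3.8) = 11.94 → N_a = 12
Actual rate k = Gd⁴/(8D³·12) = 3.7809 N/mm
Working load F = kδ = 3.7809·22 = 83.18 N
C = 38.0/4.0 = 9.5000; K_W = (4C−1)/(4C−4)+0.615/C = 1.1530
τ_max = K_W·8FD/(πd³) = 1.1530·125.77 = 145 MPa
τ_max > 107 MPa → exceeds allowable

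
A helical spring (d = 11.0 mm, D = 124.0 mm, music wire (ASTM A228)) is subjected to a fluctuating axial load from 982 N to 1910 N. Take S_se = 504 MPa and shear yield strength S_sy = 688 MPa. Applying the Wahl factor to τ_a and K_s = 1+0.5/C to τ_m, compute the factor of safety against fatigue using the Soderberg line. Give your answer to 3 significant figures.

1.30

C = D/d = 124.0/11.0 = 11.2727; K_W = (4C−1)/(4C−4)+0.615/C = 1.1276; K_s = 1+0.5/C = 1.0444
F_a = (F_max−F_min)/2 = 464 N; F_m = (F_max+F_min)/2 = 1446 N
τ_a = K_W·8F_aD/(πd³) = 1.1276 × 110.08 = 124.12 MPa
τ_m = K_s·8F_mD/(πd³) = 1.0444 × 343.05 = 358.26 MPa
Soderberg: 1/n_f = τ_a/S_se + τ_m/S_sy = 124.12/504 + 358.26/688 = 0.24627 + 0.52073 = 0.767
n_f = 1/0.767 = 1.304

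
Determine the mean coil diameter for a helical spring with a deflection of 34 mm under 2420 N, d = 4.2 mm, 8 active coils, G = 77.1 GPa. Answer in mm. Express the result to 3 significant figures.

17.4 mm

Required rate k = F/δ = 2420/34 = 71.176 N/mm
D = (Gd⁴/(8N_a·k))^(1/3) = (77.1×10³·4.2⁴/(8·8·71.176))^(1/3)
  = (5266.66)^(1/3) = 17.3985 mm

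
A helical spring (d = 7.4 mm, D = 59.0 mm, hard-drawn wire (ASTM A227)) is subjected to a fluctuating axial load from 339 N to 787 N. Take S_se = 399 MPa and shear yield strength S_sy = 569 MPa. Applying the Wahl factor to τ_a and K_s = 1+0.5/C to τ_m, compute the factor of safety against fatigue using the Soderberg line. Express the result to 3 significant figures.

1.57

C = D/d = 59.0/7.4 = 7.9730; K_W = (4C−1)/(4C−4)+0.615/C = 1.1847; K_s = 1+0.5/C = 1.0627
F_a = (F_max−F_min)/2 = 224 N; F_m = (F_max+F_min)/2 = 563 N
τ_a = K_W·8F_aD/(πd³) = 1.1847 × 83.051 = 98.39 MPa
τ_m = K_s·8F_mD/(πd³) = 1.0627 × 208.74 = 221.83 MPa
Soderberg: 1/n_f = τ_a/S_se + τ_m/S_sy = 98.39/399 + 221.83/569 = 0.24659 + 0.38986 = 0.63645
n_f = 1/0.63645 = 1.571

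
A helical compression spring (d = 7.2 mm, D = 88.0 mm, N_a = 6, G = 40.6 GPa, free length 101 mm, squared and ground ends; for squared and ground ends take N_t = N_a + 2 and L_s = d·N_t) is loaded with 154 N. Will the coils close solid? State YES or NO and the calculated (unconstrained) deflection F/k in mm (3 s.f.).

k = Gd⁴/(8D³N_a) = (40.6×10³)(7.2⁴)/(8·88.0³·6) = 3.3355 N/mm
N_t = 8; L_s = 7.2·8 = 57.6 mm; δ_solid = L₀ − L_s = 101 − 57.6 = 43.4 mm
δ = F/k = 154/3.3355 = 46.169 mm
δ ≥ δ_solid → spring goes solid

YES, δ = 46.2 mm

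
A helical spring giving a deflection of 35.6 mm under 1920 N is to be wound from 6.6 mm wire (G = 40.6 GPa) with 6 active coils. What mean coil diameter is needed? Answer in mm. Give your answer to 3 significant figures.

Required rate k = F/δ = 1920/35.6 = 53.933 N/mm
D = (Gd⁴/(8N_a·k))^(1/3) = (40.6×10³·6.6⁴/(8·6·53.933))^(1/3)
  = (29758.4)^(1/3) = 30.9887 mm

31.0 mm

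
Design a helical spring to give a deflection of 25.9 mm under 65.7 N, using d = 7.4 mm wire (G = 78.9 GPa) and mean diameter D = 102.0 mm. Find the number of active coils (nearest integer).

Required rate k = F/δ = 65.7/25.9 = 2.5367 N/mm
N_a = Gd⁴/(8D³k) = (78.9×10³ × 7.4⁴)/(8 × 102.0³ × 2.5367)
    = 2.36594e+08 / 2.15356e+07 = 10.99 → 11 coils

11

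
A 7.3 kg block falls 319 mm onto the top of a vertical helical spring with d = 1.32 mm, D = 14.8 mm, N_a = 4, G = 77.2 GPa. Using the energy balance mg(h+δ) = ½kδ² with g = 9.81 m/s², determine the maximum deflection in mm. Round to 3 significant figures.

177 mm

k = Gd⁴/(8D³N_a) = (77.2×10³)(1.32⁴)/(8·14.8³·4) = 2.2593 N/mm
W = mg = 7.3 × 9.81 = 71.613 N
½kδ² − Wδ − Wh = 0 → δ = (W + √(W² + 2kWh))/k
δ = (71.613 + √(5128.4 + 103226))/2.2593 = (71.613 + 329.17)/2.2593 = 177.39 mm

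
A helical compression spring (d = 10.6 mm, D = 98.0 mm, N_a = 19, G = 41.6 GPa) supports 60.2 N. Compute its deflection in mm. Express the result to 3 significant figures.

16.4 mm

k = Gd⁴/(8D³N_a) = (41.6×10³)(10.6⁴)/(8·98.0³·19) = 3.6711 N/mm
δ = F/k = 60.2 / 3.6711 = 16.398 mm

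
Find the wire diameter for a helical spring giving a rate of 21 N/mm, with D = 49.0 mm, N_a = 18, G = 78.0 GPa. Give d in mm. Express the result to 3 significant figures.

8.22 mm

d = (8D³N_a·k / G)^(1/4) = (8·49.0³·18·21 / (78.0×10³))^0.25
  = (4561.2)^0.25 = 8.2181 mm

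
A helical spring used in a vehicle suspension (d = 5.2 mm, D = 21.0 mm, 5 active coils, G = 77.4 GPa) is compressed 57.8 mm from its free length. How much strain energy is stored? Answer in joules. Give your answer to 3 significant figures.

255 J

k = Gd⁴/(8D³N_a) = (77.4×10³)(5.2⁴)/(8·21.0³·5) = 152.77 N/mm
U = ½kδ² = 0.5 × 152.77 × 57.8² = 2.5519e+05 N·mm = 255.19 J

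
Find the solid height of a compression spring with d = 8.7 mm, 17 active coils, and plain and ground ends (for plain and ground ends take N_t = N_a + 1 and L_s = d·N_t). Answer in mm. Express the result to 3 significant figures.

157 mm

plain and ground ends: N_t = N_a + 1 = 17 + 1 = 18
L_s = d·N_t = 8.7 × 18 = 156.6 mm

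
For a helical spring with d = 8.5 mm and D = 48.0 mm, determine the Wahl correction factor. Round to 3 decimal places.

1.270

C = D/d = 48.0/8.5 = 5.6471
K_W = (4C−1)/(4C−4) + 0.615/C = 21.588/18.588 + 0.1089 = 1.2703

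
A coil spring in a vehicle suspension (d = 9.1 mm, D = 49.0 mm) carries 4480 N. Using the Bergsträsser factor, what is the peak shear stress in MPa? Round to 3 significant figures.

942 MPa

Spring index C = D/d = 49.0/9.1 = 5.3846
K_B = (4C+2)/(4C−3) = 23.538/18.538 = 1.2697
τ₀ = 8FD/(πd³) = 8·4480·49.0/(π·9.1³) = 1.75616e+06/2367.4 = 741.81 MPa
τ_max = K·τ₀ = 1.2697 × 741.81 = 941.88 MPa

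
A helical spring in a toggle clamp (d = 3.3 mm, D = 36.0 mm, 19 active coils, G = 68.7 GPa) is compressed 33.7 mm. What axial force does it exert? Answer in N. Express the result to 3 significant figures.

k = Gd⁴/(8D³N_a) = (68.7×10³)(3.3⁴)/(8·36.0³·19) = 1.1488 N/mm
F = k·δ = 1.1488 × 33.7 = 38.716 N

38.7 N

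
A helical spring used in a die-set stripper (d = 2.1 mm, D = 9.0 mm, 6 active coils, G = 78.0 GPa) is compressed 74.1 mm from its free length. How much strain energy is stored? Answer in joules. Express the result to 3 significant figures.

119 J

k = Gd⁴/(8D³N_a) = (78.0×10³)(2.1⁴)/(8·9.0³·6) = 43.351 N/mm
U = ½kδ² = 0.5 × 43.351 × 74.1² = 1.1902e+05 N·mm = 119.02 J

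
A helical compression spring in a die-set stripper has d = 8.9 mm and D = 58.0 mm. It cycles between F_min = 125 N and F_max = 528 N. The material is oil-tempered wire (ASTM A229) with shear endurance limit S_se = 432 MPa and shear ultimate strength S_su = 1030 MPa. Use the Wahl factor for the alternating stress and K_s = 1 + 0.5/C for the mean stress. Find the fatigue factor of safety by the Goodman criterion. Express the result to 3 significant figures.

C = D/d = 58.0/8.9 = 6.5169; K_W = (4C−1)/(4C−4)+0.615/C = 1.2303; K_s = 1+0.5/C = 1.0767
F_a = (F_max−F_min)/2 = 201.5 N; F_m = (F_max+F_min)/2 = 326.5 N
τ_a = K_W·8F_aD/(πd³) = 1.2303 × 42.216 = 51.939 MPa
τ_m = K_s·8F_mD/(πd³) = 1.0767 × 68.404 = 73.652 MPa
Goodman: 1/n_f = τ_a/S_se + τ_m/S_su = 51.939/432 + 73.652/1030 = 0.12023 + 0.07151 = 0.19174
n_f = 1/0.19174 = 5.216

5.22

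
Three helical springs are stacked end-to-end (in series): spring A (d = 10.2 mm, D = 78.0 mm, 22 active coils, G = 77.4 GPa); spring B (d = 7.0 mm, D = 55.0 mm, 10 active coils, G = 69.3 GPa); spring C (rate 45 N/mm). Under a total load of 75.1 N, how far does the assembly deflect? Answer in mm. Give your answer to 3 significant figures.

k_A = Gd⁴/(8D³N_a) = (77.4×10³)(10.2⁴)/(8·78.0³·22) = 10.031 N/mm
k_B = Gd⁴/(8D³N_a) = (69.3×10³)(7.0⁴)/(8·55.0³·10) = 12.501 N/mm
Series: 1/k_eq = 1/10.031 + 1/12.501 + 1/45 = 0.20191; k_eq = 4.9528 N/mm
δ = F/k_eq = 75.1/4.9528 = 15.163 mm

15.2 mm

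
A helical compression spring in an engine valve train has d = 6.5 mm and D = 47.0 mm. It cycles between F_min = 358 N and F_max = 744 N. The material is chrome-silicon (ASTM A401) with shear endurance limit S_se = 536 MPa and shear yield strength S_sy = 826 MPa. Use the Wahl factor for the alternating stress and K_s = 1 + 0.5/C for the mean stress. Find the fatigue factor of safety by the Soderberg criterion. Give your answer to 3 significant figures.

C = D/d = 47.0/6.5 = 7.2308; K_W = (4C−1)/(4C−4)+0.615/C = 1.2054; K_s = 1+0.5/C = 1.0691
F_a = (F_max−F_min)/2 = 193 N; F_m = (F_max+F_min)/2 = 551 N
τ_a = K_W·8F_aD/(πd³) = 1.2054 × 84.111 = 101.39 MPa
τ_m = K_s·8F_mD/(πd³) = 1.0691 × 240.13 = 256.74 MPa
Soderberg: 1/n_f = τ_a/S_se + τ_m/S_sy = 101.39/536 + 256.74/826 = 0.18916 + 0.31082 = 0.49998
n_f = 1/0.49998 = 2

2.00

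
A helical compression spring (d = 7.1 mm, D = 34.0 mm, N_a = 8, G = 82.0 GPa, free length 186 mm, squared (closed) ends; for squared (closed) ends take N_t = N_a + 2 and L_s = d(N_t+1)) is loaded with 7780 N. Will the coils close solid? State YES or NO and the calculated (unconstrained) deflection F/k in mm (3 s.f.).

NO, δ = 93.9 mm

k = Gd⁴/(8D³N_a) = (82.0×10³)(7.1⁴)/(8·34.0³·8) = 82.838 N/mm
N_t = 10; L_s = 7.1·11 = 78.1 mm; δ_solid = L₀ − L_s = 186 − 78.1 = 107.9 mm
δ = F/k = 7780/82.838 = 93.918 mm
δ < δ_solid → spring does not go solid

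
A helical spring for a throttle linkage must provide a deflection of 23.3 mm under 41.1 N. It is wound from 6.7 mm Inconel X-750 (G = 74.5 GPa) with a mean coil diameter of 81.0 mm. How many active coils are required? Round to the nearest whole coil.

20

Required rate k = F/δ = 41.1/23.3 = 1.7639 N/mm
N_a = Gd⁴/(8D³k) = (74.5×10³ × 6.7⁴)/(8 × 81.0³ × 1.7639)
    = 1.50126e+08 / 7.49948e+06 = 20.02 → 20 coils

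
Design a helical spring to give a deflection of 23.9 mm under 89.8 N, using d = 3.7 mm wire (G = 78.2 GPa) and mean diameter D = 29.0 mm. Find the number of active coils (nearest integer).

Required rate k = F/δ = 89.8/23.9 = 3.7573 N/mm
N_a = Gd⁴/(8D³k) = (78.2×10³ × 3.7⁴)/(8 × 29.0³ × 3.7573)
    = 1.46559e+07 / 733099 = 19.99 → 20 coils

20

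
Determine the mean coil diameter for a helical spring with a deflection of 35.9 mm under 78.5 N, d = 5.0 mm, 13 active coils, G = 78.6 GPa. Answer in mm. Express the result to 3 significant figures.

Required rate k = F/δ = 78.5/35.9 = 2.1866 N/mm
D = (Gd⁴/(8N_a·k))^(1/3) = (78.6×10³·5.0⁴/(8·13·2.1866))^(1/3)
  = (216020)^(1/3) = 60.0019 mm

60.0 mm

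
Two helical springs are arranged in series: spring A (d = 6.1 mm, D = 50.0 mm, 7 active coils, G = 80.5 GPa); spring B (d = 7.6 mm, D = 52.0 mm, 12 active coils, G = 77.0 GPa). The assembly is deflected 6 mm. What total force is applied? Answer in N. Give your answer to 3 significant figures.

k_A = Gd⁴/(8D³N_a) = (80.5×10³)(6.1⁴)/(8·50.0³·7) = 15.923 N/mm
k_B = Gd⁴/(8D³N_a) = (77.0×10³)(7.6⁴)/(8·52.0³·12) = 19.031 N/mm
Series: 1/k_eq = 1/15.923 + 1/19.031 = 0.11535; k_eq = 8.6693 N/mm
F = k_eq·δ = 8.6693·6 = 52.016 N

52.0 N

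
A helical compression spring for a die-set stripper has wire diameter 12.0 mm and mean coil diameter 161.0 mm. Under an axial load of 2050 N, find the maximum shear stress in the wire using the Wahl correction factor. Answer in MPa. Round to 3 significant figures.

Spring index C = D/d = 161.0/12.0 = 13.4167
K_W = (4C−1)/(4C−4) + 0.615/C = 52.667/49.667 + 0.0458 = 1.1062
τ₀ = 8FD/(πd³) = 8·2050·161.0/(π·12.0³) = 2.6404e+06/5428.7 = 486.38 MPa
τ_max = K·τ₀ = 1.1062 × 486.38 = 538.05 MPa

538 MPa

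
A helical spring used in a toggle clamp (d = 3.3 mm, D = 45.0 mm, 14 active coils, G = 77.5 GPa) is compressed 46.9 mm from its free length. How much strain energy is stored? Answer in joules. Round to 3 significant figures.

0.990 J

k = Gd⁴/(8D³N_a) = (77.5×10³)(3.3⁴)/(8·45.0³·14) = 0.90054 N/mm
U = ½kδ² = 0.5 × 0.90054 × 46.9² = 990.42 N·mm = 0.99042 J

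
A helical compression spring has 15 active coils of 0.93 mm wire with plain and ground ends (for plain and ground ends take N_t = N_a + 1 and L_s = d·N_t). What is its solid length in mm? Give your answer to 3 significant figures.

plain and ground ends: N_t = N_a + 1 = 15 + 1 = 16
L_s = d·N_t = 0.93 × 16 = 14.88 mm

14.9 mm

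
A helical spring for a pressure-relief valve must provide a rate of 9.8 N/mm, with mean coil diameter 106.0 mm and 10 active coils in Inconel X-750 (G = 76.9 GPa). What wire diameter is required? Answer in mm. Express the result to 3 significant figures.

10.5 mm

d = (8D³N_a·k / G)^(1/4) = (8·106.0³·10·9.8 / (76.9×10³))^0.25
  = (12142)^0.25 = 10.4973 mm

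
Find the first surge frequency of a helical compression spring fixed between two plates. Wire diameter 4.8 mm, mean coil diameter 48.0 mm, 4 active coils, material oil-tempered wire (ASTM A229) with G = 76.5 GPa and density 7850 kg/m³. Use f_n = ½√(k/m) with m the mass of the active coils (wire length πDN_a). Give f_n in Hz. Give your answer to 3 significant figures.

183 Hz

k = Gd⁴/(8D³N_a) = (76.5×10³)(4.8⁴)/(8·48.0³·4) = 11.475 N/mm = 11475 N/m
Wire length L = πDN_a = π·48.0·4 = 603.19 mm
m = ρ·(πd²/4)·L = 7850 × 18.096×10⁻⁶ m² × 0.60319 m = 0.085683 kg
f_n = ½√(k/m) = 0.5·√(11475/0.085683) = 0.5·√(1.3392e+05) = 182.98 Hz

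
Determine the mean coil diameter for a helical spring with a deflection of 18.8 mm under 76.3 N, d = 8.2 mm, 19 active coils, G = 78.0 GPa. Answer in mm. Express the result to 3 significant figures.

83.0 mm

Required rate k = F/δ = 76.3/18.8 = 4.0585 N/mm
D = (Gd⁴/(8N_a·k))^(1/3) = (78.0×10³·8.2⁴/(8·19·4.0585))^(1/3)
  = (571663)^(1/3) = 82.9940 mm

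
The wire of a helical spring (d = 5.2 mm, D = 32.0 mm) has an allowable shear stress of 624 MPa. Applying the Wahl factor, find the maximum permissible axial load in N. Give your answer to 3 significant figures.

C = D/d = 32.0/5.2 = 6.1538
K_W = (4C−1)/(4C−4) + 0.615/C = 23.615/20.615 + 0.0999 = 1.2455
τ_max = K·8FD/(πd³) → F_max = τ_allow·πd³/(8DK)
F_max = 624·π·5.2³/(8·32.0·1.2455) = 2.7564e+05/318.84 = 864.52 N

865 N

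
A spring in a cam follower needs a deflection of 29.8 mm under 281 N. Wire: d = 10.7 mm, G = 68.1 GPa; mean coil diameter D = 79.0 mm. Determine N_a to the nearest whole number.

24

Required rate k = F/δ = 281/29.8 = 9.4295 N/mm
N_a = Gd⁴/(8D³k) = (68.1×10³ × 10.7⁴)/(8 × 79.0³ × 9.4295)
    = 8.92652e+08 / 3.7193e+07 = 24 → 24 coils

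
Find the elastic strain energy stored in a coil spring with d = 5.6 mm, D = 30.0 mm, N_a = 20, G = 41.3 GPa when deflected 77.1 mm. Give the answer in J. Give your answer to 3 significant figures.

27.9 J

k = Gd⁴/(8D³N_a) = (41.3×10³)(5.6⁴)/(8·30.0³·20) = 9.402 N/mm
U = ½kδ² = 0.5 × 9.402 × 77.1² = 27945 N·mm = 27.945 J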